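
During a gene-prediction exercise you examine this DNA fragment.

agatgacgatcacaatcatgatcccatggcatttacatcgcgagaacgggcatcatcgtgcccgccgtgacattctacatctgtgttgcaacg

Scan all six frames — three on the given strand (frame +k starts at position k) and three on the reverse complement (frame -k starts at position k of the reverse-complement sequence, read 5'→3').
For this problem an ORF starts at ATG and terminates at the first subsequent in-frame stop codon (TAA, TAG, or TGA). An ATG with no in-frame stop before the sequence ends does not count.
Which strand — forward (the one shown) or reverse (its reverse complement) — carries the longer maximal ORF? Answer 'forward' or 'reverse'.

Reverse complement (5'→3'): CGTTGCAACACAGATGTAGAATGTCACGGCGGGCACGATGATGCCCGTTCTCGCGATGTAAATGCCATGGGATCATGATTGTGATCGTCATCT
Frame +1: AGA TGA CGA TCA CAA TCA TGA TCC CAT GGC ATT TAC ATC GCG AGA ACG GGC ATC ATC GTG CCC GCC GTG ACA TTC TAC ATC TGT GTT GCA ACG — no ATG→stop ORF.
Frame +2: GAT GAC GAT CAC AAT CAT GAT CCC ATG GCA TTT ACA TCG CGA GAA CGG GCA TCA TCG TGC CCG CCG TGA CAT TCT ACA TCT GTG TTG CAA — ATG at 26, stop TGA at 68 → 45 nt.
Frame +3: ATG ACG ATC ACA ATC ATG ATC CCA TGG CAT TTA CAT CGC GAG AAC GGG CAT CAT CGT GCC CGC CGT GAC ATT CTA CAT CTG TGT TGC AAC — no ATG→stop ORF.
Frame -1: CGT TGC AAC ACA GAT GTA GAA TGT CAC GGC GGG CAC GAT GAT GCC CGT TCT CGC GAT GTA AAT GCC ATG GGA TCA TGA TTG TGA TCG TCA TCT — ATG at 67, stop TGA at 76 → 12 nt.
Frame -2: GTT GCA ACA CAG ATG TAG AAT GTC ACG GCG GGC ACG ATG ATG CCC GTT CTC GCG ATG TAA ATG CCA TGG GAT CAT GAT TGT GAT CGT CAT — ATG at 14, stop TAG at 17 → 6 nt; ATG at 38, stop TAA at 59 → 24 nt; ATG at 41, stop TAA at 59 → 21 nt; ATG at 56, stop TAA at 59 → 6 nt.
Frame -3: TTG CAA CAC AGA TGT AGA ATG TCA CGG CGG GCA CGA TGA TGC CCG TTC TCG CGA TGT AAA TGC CAT GGG ATC ATG ATT GTG ATC GTC ATC — ATG at 21, stop TGA at 39 → 21 nt.
Forward-strand max 45 nt; reverse-strand max 24 nt. The forward strand has the longer ORF.

forward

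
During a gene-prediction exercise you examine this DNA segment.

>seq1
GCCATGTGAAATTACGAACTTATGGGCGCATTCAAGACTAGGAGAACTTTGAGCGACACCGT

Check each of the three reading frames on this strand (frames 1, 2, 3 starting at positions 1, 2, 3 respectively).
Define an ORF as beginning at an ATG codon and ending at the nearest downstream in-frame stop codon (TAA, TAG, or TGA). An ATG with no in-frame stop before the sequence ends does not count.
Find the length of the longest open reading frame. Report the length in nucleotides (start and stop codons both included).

6

Frame 1: GCC ATG TGA AAT TAC GAA CTT ATG GGC GCA TTC AAG ACT AGG AGA ACT TTG AGC GAC ACC — ATG at 4, stop TGA at 7 → 6 nt.
Frame 2: CCA TGT GAA ATT ACG AAC TTA TGG GCG CAT TCA AGA CTA GGA GAA CTT TGA GCG ACA CCG — no ATG→stop ORF.
Frame 3: CAT GTG AAA TTA CGA ACT TAT GGG CGC ATT CAA GAC TAG GAG AAC TTT GAG CGA CAC CGT — no ATG→stop ORF.
Longest: frame 1, positions 4–9, 6 nt = 2 codons = 1 aa. → 6 nucleotides.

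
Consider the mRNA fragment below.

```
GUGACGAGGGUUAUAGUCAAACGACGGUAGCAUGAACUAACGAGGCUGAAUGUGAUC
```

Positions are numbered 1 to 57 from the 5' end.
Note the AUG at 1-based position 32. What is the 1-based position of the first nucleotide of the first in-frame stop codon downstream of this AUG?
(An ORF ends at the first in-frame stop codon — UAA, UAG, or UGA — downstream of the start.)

Codons from position 32: AUG (32–34), AAC (35–37), UAA (38–40).
UAA is a stop codon; it begins at position 38.

38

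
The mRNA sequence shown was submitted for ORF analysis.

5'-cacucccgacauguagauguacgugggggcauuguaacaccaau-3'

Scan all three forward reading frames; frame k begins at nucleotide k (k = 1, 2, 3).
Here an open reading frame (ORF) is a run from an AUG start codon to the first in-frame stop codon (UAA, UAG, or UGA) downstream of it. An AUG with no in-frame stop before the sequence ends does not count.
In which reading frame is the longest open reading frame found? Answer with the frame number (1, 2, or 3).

Frame 1: CAC UCC CGA CAU GUA GAU GUA CGU GGG GGC AUU GUA ACA CCA — no AUG→stop ORF.
Frame 2: ACU CCC GAC AUG UAG AUG UAC GUG GGG GCA UUG UAA CAC CAA — AUG at 11, stop UAG at 14 → 6 nt; AUG at 17, stop UAA at 35 → 21 nt.
Frame 3: CUC CCG ACA UGU AGA UGU ACG UGG GGG CAU UGU AAC ACC AAU — no AUG→stop ORF.
Longest ORF is 21 nt in frame 2 (positions 17–37).

2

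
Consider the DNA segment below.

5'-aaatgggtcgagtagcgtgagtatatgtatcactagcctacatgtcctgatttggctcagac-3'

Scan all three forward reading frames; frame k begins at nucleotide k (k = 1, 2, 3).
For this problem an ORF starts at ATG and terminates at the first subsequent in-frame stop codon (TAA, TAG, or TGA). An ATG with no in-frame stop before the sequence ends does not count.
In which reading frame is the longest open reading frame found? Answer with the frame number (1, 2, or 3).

3

Frame 1: AAA TGG GTC GAG TAG CGT GAG TAT ATG TAT CAC TAG CCT ACA TGT CCT GAT TTG GCT CAG — ATG at 25, stop TAG at 34 → 12 nt.
Frame 2: AAT GGG TCG AGT AGC GTG AGT ATA TGT ATC ACT AGC CTA CAT GTC CTG ATT TGG CTC AGA — no ATG→stop ORF.
Frame 3: ATG GGT CGA GTA GCG TGA GTA TAT GTA TCA CTA GCC TAC ATG TCC TGA TTT GGC TCA GAC — ATG at 3, stop TGA at 18 → 18 nt; ATG at 42, stop TGA at 48 → 9 nt.
Longest ORF is 18 nt in frame 3 (positions 3–20).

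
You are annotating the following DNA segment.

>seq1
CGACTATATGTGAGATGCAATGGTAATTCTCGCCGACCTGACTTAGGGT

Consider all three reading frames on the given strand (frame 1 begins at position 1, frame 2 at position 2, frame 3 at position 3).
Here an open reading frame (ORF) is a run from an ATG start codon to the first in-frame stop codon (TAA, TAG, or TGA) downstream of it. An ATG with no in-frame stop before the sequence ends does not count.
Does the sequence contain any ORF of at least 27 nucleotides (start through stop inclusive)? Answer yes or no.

Frame 1: CGA CTA TAT GTG AGA TGC AAT GGT AAT TCT CGC CGA CCT GAC TTA GGG — no ATG→stop ORF.
Frame 2: GAC TAT ATG TGA GAT GCA ATG GTA ATT CTC GCC GAC CTG ACT TAG GGT — ATG at 8, stop TGA at 11 → 6 nt; ATG at 20, stop TAG at 44 → 27 nt.
Frame 3: ACT ATA TGT GAG ATG CAA TGG TAA TTC TCG CCG ACC TGA CTT AGG — ATG at 15, stop TAA at 24 → 12 nt.
Frame 2 has an ORF of 27 nucleotides (positions 20–46) ≥ 27, so yes.

yes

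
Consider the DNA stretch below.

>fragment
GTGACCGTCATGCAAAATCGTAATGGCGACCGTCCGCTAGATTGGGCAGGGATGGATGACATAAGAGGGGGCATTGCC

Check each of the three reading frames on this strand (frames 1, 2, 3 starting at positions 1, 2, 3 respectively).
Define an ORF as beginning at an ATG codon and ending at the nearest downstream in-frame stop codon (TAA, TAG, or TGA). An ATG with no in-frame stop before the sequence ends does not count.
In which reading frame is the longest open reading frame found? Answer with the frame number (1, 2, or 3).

2

Frame 1: GTG ACC GTC ATG CAA AAT CGT AAT GGC GAC CGT CCG CTA GAT TGG GCA GGG ATG GAT GAC ATA AGA GGG GGC ATT GCC — no ATG→stop ORF.
Frame 2: TGA CCG TCA TGC AAA ATC GTA ATG GCG ACC GTC CGC TAG ATT GGG CAG GGA TGG ATG ACA TAA GAG GGG GCA TTG — ATG at 23, stop TAG at 38 → 18 nt; ATG at 56, stop TAA at 62 → 9 nt.
Frame 3: GAC CGT CAT GCA AAA TCG TAA TGG CGA CCG TCC GCT AGA TTG GGC AGG GAT GGA TGA CAT AAG AGG GGG CAT TGC — no ATG→stop ORF.
Longest ORF is 18 nt in frame 2 (positions 23–40).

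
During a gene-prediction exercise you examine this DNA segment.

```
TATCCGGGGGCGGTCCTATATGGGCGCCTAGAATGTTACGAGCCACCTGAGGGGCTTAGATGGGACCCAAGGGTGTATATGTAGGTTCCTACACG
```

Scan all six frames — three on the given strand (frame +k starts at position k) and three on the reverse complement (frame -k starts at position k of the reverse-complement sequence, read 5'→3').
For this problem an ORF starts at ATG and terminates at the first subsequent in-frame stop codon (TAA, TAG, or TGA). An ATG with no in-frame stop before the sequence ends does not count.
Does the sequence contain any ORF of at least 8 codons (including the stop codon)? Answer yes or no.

no

Reverse complement (5'→3'): CGTGTAGGAACCTACATATACACCCTTGGGTCCCATCTAAGCCCCTCAGGTGGCTCGTAACATTCTAGGCGCCCATATAGGACCGCCCCCGGATA
Frame +1: TAT CCG GGG GCG GTC CTA TAT GGG CGC CTA GAA TGT TAC GAG CCA CCT GAG GGG CTT AGA TGG GAC CCA AGG GTG TAT ATG TAG GTT CCT ACA — ATG at 79, stop TAG at 82 → 6 nt.
Frame +2: ATC CGG GGG CGG TCC TAT ATG GGC GCC TAG AAT GTT ACG AGC CAC CTG AGG GGC TTA GAT GGG ACC CAA GGG TGT ATA TGT AGG TTC CTA CAC — ATG at 20, stop TAG at 29 → 12 nt.
Frame +3: TCC GGG GGC GGT CCT ATA TGG GCG CCT AGA ATG TTA CGA GCC ACC TGA GGG GCT TAG ATG GGA CCC AAG GGT GTA TAT GTA GGT TCC TAC ACG — ATG at 33, stop TGA at 48 → 18 nt.
Frame -1: CGT GTA GGA ACC TAC ATA TAC ACC CTT GGG TCC CAT CTA AGC CCC TCA GGT GGC TCG TAA CAT TCT AGG CGC CCA TAT AGG ACC GCC CCC GGA — no ATG→stop ORF.
Frame -2: GTG TAG GAA CCT ACA TAT ACA CCC TTG GGT CCC ATC TAA GCC CCT CAG GTG GCT CGT AAC ATT CTA GGC GCC CAT ATA GGA CCG CCC CCG GAT — no ATG→stop ORF.
Frame -3: TGT AGG AAC CTA CAT ATA CAC CCT TGG GTC CCA TCT AAG CCC CTC AGG TGG CTC GTA ACA TTC TAG GCG CCC ATA TAG GAC CGC CCC CGG ATA — no ATG→stop ORF.
Largest ORF found is 6 codons < 8, so no.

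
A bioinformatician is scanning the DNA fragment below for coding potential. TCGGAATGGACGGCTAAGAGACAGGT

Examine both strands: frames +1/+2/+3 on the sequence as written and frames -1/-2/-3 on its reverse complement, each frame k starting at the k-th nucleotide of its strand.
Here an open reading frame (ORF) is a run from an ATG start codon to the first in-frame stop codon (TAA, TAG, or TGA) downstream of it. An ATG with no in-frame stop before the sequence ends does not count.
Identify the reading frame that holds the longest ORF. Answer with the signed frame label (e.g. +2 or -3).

Reverse complement (5'→3'): ACCTGTCTCTTAGCCGTCCATTCCGA
Frame +1: TCG GAA TGG ACG GCT AAG AGA CAG — no ATG→stop ORF.
Frame +2: CGG AAT GGA CGG CTA AGA GAC AGG — no ATG→stop ORF.
Frame +3: GGA ATG GAC GGC TAA GAG ACA GGT — ATG at 6, stop TAA at 15 → 12 nt.
Frame -1: ACC TGT CTC TTA GCC GTC CAT TCC — no ATG→stop ORF.
Frame -2: CCT GTC TCT TAG CCG TCC ATT CCG — no ATG→stop ORF.
Frame -3: CTG TCT CTT AGC CGT CCA TTC CGA — no ATG→stop ORF.
Longest ORF is 12 nt in frame +3 (positions 6–17).

+3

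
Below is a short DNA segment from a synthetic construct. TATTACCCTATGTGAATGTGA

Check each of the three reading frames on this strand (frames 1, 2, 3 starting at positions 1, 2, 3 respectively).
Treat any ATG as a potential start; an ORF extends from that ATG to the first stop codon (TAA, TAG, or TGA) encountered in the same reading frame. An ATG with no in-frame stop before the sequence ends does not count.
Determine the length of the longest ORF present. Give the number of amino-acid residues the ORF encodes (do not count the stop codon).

1

Frame 1: TAT TAC CCT ATG TGA ATG TGA — ATG at 10, stop TGA at 13 → 6 nt; ATG at 16, stop TGA at 19 → 6 nt.
Frame 2: ATT ACC CTA TGT GAA TGT — no ATG→stop ORF.
Frame 3: TTA CCC TAT GTG AAT GTG — no ATG→stop ORF.
Longest: frame 1, positions 10–15, 6 nt = 2 codons = 1 aa. → 1 amino acids.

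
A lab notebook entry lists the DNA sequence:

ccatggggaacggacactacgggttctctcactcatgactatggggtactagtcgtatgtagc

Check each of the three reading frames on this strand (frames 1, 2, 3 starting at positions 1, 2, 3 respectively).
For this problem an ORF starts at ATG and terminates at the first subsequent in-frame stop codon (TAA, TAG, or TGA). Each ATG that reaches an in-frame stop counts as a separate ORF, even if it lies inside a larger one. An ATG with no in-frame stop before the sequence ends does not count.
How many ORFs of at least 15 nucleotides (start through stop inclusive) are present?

2

Frame 1: CCA TGG GGA ACG GAC ACT ACG GGT TCT CTC ACT CAT GAC TAT GGG GTA CTA GTC GTA TGT AGC — no ATG→stop ORF.
Frame 2: CAT GGG GAA CGG ACA CTA CGG GTT CTC TCA CTC ATG ACT ATG GGG TAC TAG TCG TAT GTA — ATG at 35, stop TAG at 50 → 18 nt; ATG at 41, stop TAG at 50 → 12 nt.
Frame 3: ATG GGG AAC GGA CAC TAC GGG TTC TCT CAC TCA TGA CTA TGG GGT ACT AGT CGT ATG TAG — ATG at 3, stop TGA at 36 → 36 nt; ATG at 57, stop TAG at 60 → 6 nt.
ORFs ≥ 15 nucleotides: frame 2 35–52 (18 nucleotides), frame 3 3–38 (36 nucleotides). Count = 2.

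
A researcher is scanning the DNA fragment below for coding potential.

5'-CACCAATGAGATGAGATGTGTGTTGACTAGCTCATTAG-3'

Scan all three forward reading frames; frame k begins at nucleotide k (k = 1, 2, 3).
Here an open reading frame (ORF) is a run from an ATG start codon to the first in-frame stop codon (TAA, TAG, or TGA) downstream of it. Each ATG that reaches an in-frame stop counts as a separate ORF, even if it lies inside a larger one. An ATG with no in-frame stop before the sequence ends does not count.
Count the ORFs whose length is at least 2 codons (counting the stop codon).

Frame 1: CAC CAA TGA GAT GAG ATG TGT GTT GAC TAG CTC ATT — ATG at 16, stop TAG at 28 → 15 nt.
Frame 2: ACC AAT GAG ATG AGA TGT GTG TTG ACT AGC TCA TTA — no ATG→stop ORF.
Frame 3: CCA ATG AGA TGA GAT GTG TGT TGA CTA GCT CAT TAG — ATG at 6, stop TGA at 12 → 9 nt.
ORFs ≥ 2 codons: frame 1 16–30 (5 codons), frame 3 6–14 (3 codons). Count = 2.

2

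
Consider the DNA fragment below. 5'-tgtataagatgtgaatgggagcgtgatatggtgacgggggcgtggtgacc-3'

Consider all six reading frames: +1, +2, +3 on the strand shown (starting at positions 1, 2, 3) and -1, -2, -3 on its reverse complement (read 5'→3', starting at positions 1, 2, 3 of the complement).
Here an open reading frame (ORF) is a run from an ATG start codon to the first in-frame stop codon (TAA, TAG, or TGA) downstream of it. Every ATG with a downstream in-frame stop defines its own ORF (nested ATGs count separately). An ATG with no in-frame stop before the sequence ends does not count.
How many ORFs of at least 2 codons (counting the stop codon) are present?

Reverse complement (5'→3'): GGTCACCACGCCCCCGTCACCATATCACGCTCCCATTCACATCTTATACA
Frame +1: TGT ATA AGA TGT GAA TGG GAG CGT GAT ATG GTG ACG GGG GCG TGG TGA — ATG at 28, stop TGA at 46 → 21 nt.
Frame +2: GTA TAA GAT GTG AAT GGG AGC GTG ATA TGG TGA CGG GGG CGT GGT GAC — no ATG→stop ORF.
Frame +3: TAT AAG ATG TGA ATG GGA GCG TGA TAT GGT GAC GGG GGC GTG GTG ACC — ATG at 9, stop TGA at 12 → 6 nt; ATG at 15, stop TGA at 24 → 12 nt.
Frame -1: GGT CAC CAC GCC CCC GTC ACC ATA TCA CGC TCC CAT TCA CAT CTT ATA — no ATG→stop ORF.
Frame -2: GTC ACC ACG CCC CCG TCA CCA TAT CAC GCT CCC ATT CAC ATC TTA TAC — no ATG→stop ORF.
Frame -3: TCA CCA CGC CCC CGT CAC CAT ATC ACG CTC CCA TTC ACA TCT TAT ACA — no ATG→stop ORF.
ORFs ≥ 2 codons: frame +1 28–48 (7 codons), frame +3 9–14 (2 codons), frame +3 15–26 (4 codons). Count = 3.

3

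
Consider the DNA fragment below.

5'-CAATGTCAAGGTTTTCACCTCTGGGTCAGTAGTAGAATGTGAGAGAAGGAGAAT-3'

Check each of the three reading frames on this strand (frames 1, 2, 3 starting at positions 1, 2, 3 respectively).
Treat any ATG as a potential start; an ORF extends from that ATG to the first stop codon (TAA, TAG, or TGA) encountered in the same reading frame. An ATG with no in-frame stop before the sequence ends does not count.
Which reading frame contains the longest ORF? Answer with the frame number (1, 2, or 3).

3

Frame 1: CAA TGT CAA GGT TTT CAC CTC TGG GTC AGT AGT AGA ATG TGA GAG AAG GAG AAT — ATG at 37, stop TGA at 40 → 6 nt.
Frame 2: AAT GTC AAG GTT TTC ACC TCT GGG TCA GTA GTA GAA TGT GAG AGA AGG AGA — no ATG→stop ORF.
Frame 3: ATG TCA AGG TTT TCA CCT CTG GGT CAG TAG TAG AAT GTG AGA GAA GGA GAA — ATG at 3, stop TAG at 30 → 30 nt.
Longest ORF is 30 nt in frame 3 (positions 3–32).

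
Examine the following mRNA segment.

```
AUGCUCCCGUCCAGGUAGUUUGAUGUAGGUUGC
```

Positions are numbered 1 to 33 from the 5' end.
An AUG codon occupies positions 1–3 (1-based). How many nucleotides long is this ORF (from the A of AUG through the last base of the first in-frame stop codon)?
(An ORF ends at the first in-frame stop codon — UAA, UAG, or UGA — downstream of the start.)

18

Codons from position 1: AUG (1–3), CUC (4–6), CCG (7–9), UCC (10–12), AGG (13–15), UAG (16–18).
UAG is the first in-frame stop; ORF spans 1–18, 18 nucleotides.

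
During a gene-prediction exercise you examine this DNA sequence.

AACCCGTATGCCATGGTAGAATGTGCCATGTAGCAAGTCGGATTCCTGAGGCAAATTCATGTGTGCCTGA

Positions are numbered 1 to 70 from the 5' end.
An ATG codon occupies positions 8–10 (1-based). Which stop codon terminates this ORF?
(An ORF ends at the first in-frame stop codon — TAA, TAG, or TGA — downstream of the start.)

Codons from position 8: ATG (8–10), CCA (11–13), TGG (14–16), TAG (17–19).
The first in-frame stop codon is TAG.

TAG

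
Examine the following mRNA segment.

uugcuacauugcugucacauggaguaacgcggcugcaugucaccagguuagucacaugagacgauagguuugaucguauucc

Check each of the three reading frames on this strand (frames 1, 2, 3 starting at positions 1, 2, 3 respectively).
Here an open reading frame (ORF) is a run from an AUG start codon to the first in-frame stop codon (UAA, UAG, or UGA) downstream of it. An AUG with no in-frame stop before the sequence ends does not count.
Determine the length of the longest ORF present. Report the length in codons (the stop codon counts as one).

5

Frame 1: UUG CUA CAU UGC UGU CAC AUG GAG UAA CGC GGC UGC AUG UCA CCA GGU UAG UCA CAU GAG ACG AUA GGU UUG AUC GUA UUC — AUG at 19, stop UAA at 25 → 9 nt; AUG at 37, stop UAG at 49 → 15 nt.
Frame 2: UGC UAC AUU GCU GUC ACA UGG AGU AAC GCG GCU GCA UGU CAC CAG GUU AGU CAC AUG AGA CGA UAG GUU UGA UCG UAU UCC — AUG at 56, stop UAG at 65 → 12 nt.
Frame 3: GCU ACA UUG CUG UCA CAU GGA GUA ACG CGG CUG CAU GUC ACC AGG UUA GUC ACA UGA GAC GAU AGG UUU GAU CGU AUU — no AUG→stop ORF.
Longest: frame 1, positions 37–51, 15 nt = 5 codons = 4 aa. → 5 codons.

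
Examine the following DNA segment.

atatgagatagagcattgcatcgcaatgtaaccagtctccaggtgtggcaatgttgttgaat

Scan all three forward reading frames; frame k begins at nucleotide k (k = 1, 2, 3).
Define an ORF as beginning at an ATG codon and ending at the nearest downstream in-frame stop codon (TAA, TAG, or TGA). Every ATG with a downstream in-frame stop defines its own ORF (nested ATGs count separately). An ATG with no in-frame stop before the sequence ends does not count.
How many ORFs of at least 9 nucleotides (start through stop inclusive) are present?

1

Frame 1: ATA TGA GAT AGA GCA TTG CAT CGC AAT GTA ACC AGT CTC CAG GTG TGG CAA TGT TGT TGA — no ATG→stop ORF.
Frame 2: TAT GAG ATA GAG CAT TGC ATC GCA ATG TAA CCA GTC TCC AGG TGT GGC AAT GTT GTT GAA — ATG at 26, stop TAA at 29 → 6 nt.
Frame 3: ATG AGA TAG AGC ATT GCA TCG CAA TGT AAC CAG TCT CCA GGT GTG GCA ATG TTG TTG AAT — ATG at 3, stop TAG at 9 → 9 nt.
ORFs ≥ 9 nucleotides: frame 3 3–11 (9 nucleotides). Count = 1.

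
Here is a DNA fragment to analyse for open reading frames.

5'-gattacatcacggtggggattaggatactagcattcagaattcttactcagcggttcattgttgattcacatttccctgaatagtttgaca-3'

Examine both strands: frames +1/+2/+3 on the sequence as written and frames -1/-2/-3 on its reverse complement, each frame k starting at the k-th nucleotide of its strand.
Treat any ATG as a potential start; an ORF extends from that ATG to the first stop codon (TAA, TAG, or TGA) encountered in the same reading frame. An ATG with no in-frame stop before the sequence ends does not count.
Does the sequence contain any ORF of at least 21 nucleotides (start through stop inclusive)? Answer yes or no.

Reverse complement (5'→3'): TGTCAAACTATTCAGGGAAATGTGAATCAACAATGAACCGCTGAGTAAGAATTCTGAATGCTAGTATCCTAATCCCCACCGTGATGTAATC
Frame +1: GAT TAC ATC ACG GTG GGG ATT AGG ATA CTA GCA TTC AGA ATT CTT ACT CAG CGG TTC ATT GTT GAT TCA CAT TTC CCT GAA TAG TTT GAC — no ATG→stop ORF.
Frame +2: ATT ACA TCA CGG TGG GGA TTA GGA TAC TAG CAT TCA GAA TTC TTA CTC AGC GGT TCA TTG TTG ATT CAC ATT TCC CTG AAT AGT TTG ACA — no ATG→stop ORF.
Frame +3: TTA CAT CAC GGT GGG GAT TAG GAT ACT AGC ATT CAG AAT TCT TAC TCA GCG GTT CAT TGT TGA TTC ACA TTT CCC TGA ATA GTT TGA — no ATG→stop ORF.
Frame -1: TGT CAA ACT ATT CAG GGA AAT GTG AAT CAA CAA TGA ACC GCT GAG TAA GAA TTC TGA ATG CTA GTA TCC TAA TCC CCA CCG TGA TGT AAT — ATG at 58, stop TAA at 70 → 15 nt.
Frame -2: GTC AAA CTA TTC AGG GAA ATG TGA ATC AAC AAT GAA CCG CTG AGT AAG AAT TCT GAA TGC TAG TAT CCT AAT CCC CAC CGT GAT GTA ATC — ATG at 20, stop TGA at 23 → 6 nt.
Frame -3: TCA AAC TAT TCA GGG AAA TGT GAA TCA ACA ATG AAC CGC TGA GTA AGA ATT CTG AAT GCT AGT ATC CTA ATC CCC ACC GTG ATG TAA — ATG at 33, stop TGA at 42 → 12 nt; ATG at 84, stop TAA at 87 → 6 nt.
Largest ORF found is 15 nucleotides < 21, so no.

no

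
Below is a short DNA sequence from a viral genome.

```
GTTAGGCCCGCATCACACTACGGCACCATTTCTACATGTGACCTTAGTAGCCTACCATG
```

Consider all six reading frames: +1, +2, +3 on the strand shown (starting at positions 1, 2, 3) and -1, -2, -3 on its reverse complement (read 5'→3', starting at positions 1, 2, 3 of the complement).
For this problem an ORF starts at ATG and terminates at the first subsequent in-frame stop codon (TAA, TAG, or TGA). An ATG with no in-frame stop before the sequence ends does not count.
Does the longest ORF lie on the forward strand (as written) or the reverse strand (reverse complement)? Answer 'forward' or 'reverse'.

reverse

Reverse complement (5'→3'): CATGGTAGGCTACTAAGGTCACATGTAGAAATGGTGCCGTAGTGTGATGCGGGCCTAAC
Frame +1: GTT AGG CCC GCA TCA CAC TAC GGC ACC ATT TCT ACA TGT GAC CTT AGT AGC CTA CCA — no ATG→stop ORF.
Frame +2: TTA GGC CCG CAT CAC ACT ACG GCA CCA TTT CTA CAT GTG ACC TTA GTA GCC TAC CAT — no ATG→stop ORF.
Frame +3: TAG GCC CGC ATC ACA CTA CGG CAC CAT TTC TAC ATG TGA CCT TAG TAG CCT ACC ATG — ATG at 36, stop TGA at 39 → 6 nt.
Frame -1: CAT GGT AGG CTA CTA AGG TCA CAT GTA GAA ATG GTG CCG TAG TGT GAT GCG GGC CTA — ATG at 31, stop TAG at 40 → 12 nt.
Frame -2: ATG GTA GGC TAC TAA GGT CAC ATG TAG AAA TGG TGC CGT AGT GTG ATG CGG GCC TAA — ATG at 2, stop TAA at 14 → 15 nt; ATG at 23, stop TAG at 26 → 6 nt; ATG at 47, stop TAA at 56 → 12 nt.
Frame -3: TGG TAG GCT ACT AAG GTC ACA TGT AGA AAT GGT GCC GTA GTG TGA TGC GGG CCT AAC — no ATG→stop ORF.
Forward-strand max 6 nt; reverse-strand max 15 nt. The reverse strand has the longer ORF.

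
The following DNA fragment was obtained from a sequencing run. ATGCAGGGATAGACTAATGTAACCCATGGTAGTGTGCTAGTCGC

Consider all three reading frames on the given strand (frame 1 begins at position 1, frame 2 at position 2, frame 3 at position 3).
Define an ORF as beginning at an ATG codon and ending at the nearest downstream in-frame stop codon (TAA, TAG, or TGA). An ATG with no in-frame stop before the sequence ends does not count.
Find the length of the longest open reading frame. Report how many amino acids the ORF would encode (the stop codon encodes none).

4

Frame 1: ATG CAG GGA TAG ACT AAT GTA ACC CAT GGT AGT GTG CTA GTC — ATG at 1, stop TAG at 10 → 12 nt.
Frame 2: TGC AGG GAT AGA CTA ATG TAA CCC ATG GTA GTG TGC TAG TCG — ATG at 17, stop TAA at 20 → 6 nt; ATG at 26, stop TAG at 38 → 15 nt.
Frame 3: GCA GGG ATA GAC TAA TGT AAC CCA TGG TAG TGT GCT AGT CGC — no ATG→stop ORF.
Longest: frame 2, positions 26–40, 15 nt = 5 codons = 4 aa. → 4 amino acids.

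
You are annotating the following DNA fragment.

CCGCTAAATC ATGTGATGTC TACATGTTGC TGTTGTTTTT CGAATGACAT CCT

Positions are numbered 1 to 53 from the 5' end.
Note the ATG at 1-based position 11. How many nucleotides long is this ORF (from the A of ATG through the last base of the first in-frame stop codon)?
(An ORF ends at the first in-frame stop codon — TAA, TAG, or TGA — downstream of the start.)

Codons from position 11: ATG (11–13), TGA (14–16).
TGA is the first in-frame stop; ORF spans 11–16, 6 nucleotides.

6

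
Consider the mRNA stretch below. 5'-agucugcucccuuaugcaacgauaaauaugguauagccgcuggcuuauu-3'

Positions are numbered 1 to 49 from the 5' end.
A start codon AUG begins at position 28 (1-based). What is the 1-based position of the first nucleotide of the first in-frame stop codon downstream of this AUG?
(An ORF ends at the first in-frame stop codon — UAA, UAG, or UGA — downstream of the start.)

34

Codons from position 28: AUG (28–30), GUA (31–33), UAG (34–36).
UAG is a stop codon; it begins at position 34.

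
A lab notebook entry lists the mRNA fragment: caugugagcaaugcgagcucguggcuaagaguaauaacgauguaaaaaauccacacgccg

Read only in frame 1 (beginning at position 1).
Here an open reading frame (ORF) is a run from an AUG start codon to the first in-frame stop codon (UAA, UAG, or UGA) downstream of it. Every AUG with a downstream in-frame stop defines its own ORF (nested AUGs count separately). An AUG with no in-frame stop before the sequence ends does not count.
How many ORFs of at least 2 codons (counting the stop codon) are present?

Frame 1: CAU GUG AGC AAU GCG AGC UCG UGG CUA AGA GUA AUA ACG AUG UAA AAA AUC CAC ACG CCG — AUG at 40, stop UAA at 43 → 6 nt.
ORFs ≥ 2 codons: frame 1 40–45 (2 codons). Count = 1.

1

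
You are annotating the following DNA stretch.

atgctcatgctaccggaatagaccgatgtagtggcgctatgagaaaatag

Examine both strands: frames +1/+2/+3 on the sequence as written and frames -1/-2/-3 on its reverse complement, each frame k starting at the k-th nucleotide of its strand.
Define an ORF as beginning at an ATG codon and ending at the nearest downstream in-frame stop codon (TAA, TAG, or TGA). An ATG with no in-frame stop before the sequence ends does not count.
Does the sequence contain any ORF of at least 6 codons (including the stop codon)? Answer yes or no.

Reverse complement (5'→3'): CTATTTTCTCATAGCGCCACTACATCGGTCTATTCCGGTAGCATGAGCAT
Frame +1: ATG CTC ATG CTA CCG GAA TAG ACC GAT GTA GTG GCG CTA TGA GAA AAT — ATG at 1, stop TAG at 19 → 21 nt; ATG at 7, stop TAG at 19 → 15 nt.
Frame +2: TGC TCA TGC TAC CGG AAT AGA CCG ATG TAG TGG CGC TAT GAG AAA ATA — ATG at 26, stop TAG at 29 → 6 nt.
Frame +3: GCT CAT GCT ACC GGA ATA GAC CGA TGT AGT GGC GCT ATG AGA AAA TAG — ATG at 39, stop TAG at 48 → 12 nt.
Frame -1: CTA TTT TCT CAT AGC GCC ACT ACA TCG GTC TAT TCC GGT AGC ATG AGC — no ATG→stop ORF.
Frame -2: TAT TTT CTC ATA GCG CCA CTA CAT CGG TCT ATT CCG GTA GCA TGA GCA — no ATG→stop ORF.
Frame -3: ATT TTC TCA TAG CGC CAC TAC ATC GGT CTA TTC CGG TAG CAT GAG CAT — no ATG→stop ORF.
Frame +1 has an ORF of 7 codons (positions 1–21) ≥ 6, so yes.

yes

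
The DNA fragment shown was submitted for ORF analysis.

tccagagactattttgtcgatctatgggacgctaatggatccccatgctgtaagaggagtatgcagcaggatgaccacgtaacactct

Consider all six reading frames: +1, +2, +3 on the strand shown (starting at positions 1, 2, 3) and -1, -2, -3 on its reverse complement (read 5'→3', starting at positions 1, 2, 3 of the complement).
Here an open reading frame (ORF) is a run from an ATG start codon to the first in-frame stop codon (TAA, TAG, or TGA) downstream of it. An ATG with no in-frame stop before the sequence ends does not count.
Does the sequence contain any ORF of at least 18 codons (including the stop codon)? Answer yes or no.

no

Reverse complement (5'→3'): AGAGTGTTACGTGGTCATCCTGCTGCATACTCCTCTTACAGCATGGGGATCCATTAGCGTCCCATAGATCGACAAAATAGTCTCTGGA
Frame +1: TCC AGA GAC TAT TTT GTC GAT CTA TGG GAC GCT AAT GGA TCC CCA TGC TGT AAG AGG AGT ATG CAG CAG GAT GAC CAC GTA ACA CTC — no ATG→stop ORF.
Frame +2: CCA GAG ACT ATT TTG TCG ATC TAT GGG ACG CTA ATG GAT CCC CAT GCT GTA AGA GGA GTA TGC AGC AGG ATG ACC ACG TAA CAC TCT — ATG at 35, stop TAA at 80 → 48 nt; ATG at 71, stop TAA at 80 → 12 nt.
Frame +3: CAG AGA CTA TTT TGT CGA TCT ATG GGA CGC TAA TGG ATC CCC ATG CTG TAA GAG GAG TAT GCA GCA GGA TGA CCA CGT AAC ACT — ATG at 24, stop TAA at 33 → 12 nt; ATG at 45, stop TAA at 51 → 9 nt.
Frame -1: AGA GTG TTA CGT GGT CAT CCT GCT GCA TAC TCC TCT TAC AGC ATG GGG ATC CAT TAG CGT CCC ATA GAT CGA CAA AAT AGT CTC TGG — ATG at 43, stop TAG at 55 → 15 nt.
Frame -2: GAG TGT TAC GTG GTC ATC CTG CTG CAT ACT CCT CTT ACA GCA TGG GGA TCC ATT AGC GTC CCA TAG ATC GAC AAA ATA GTC TCT GGA — no ATG→stop ORF.
Frame -3: AGT GTT ACG TGG TCA TCC TGC TGC ATA CTC CTC TTA CAG CAT GGG GAT CCA TTA GCG TCC CAT AGA TCG ACA AAA TAG TCT CTG — no ATG→stop ORF.
Largest ORF found is 16 codons < 18, so no.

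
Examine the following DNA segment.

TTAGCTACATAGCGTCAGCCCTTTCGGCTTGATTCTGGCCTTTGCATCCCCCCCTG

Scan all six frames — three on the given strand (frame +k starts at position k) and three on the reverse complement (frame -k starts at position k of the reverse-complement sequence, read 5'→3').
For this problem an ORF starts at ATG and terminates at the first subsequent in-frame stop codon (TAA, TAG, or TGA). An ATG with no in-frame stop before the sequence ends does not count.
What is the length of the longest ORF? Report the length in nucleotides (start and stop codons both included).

33

Reverse complement (5'→3'): CAGGGGGGGATGCAAAGGCCAGAATCAAGCCGAAAGGGCTGACGCTATGTAGCTAA
Frame +1: TTA GCT ACA TAG CGT CAG CCC TTT CGG CTT GAT TCT GGC CTT TGC ATC CCC CCC — no ATG→stop ORF.
Frame +2: TAG CTA CAT AGC GTC AGC CCT TTC GGC TTG ATT CTG GCC TTT GCA TCC CCC CCT — no ATG→stop ORF.
Frame +3: AGC TAC ATA GCG TCA GCC CTT TCG GCT TGA TTC TGG CCT TTG CAT CCC CCC CTG — no ATG→stop ORF.
Frame -1: CAG GGG GGG ATG CAA AGG CCA GAA TCA AGC CGA AAG GGC TGA CGC TAT GTA GCT — ATG at 10, stop TGA at 40 → 33 nt.
Frame -2: AGG GGG GGA TGC AAA GGC CAG AAT CAA GCC GAA AGG GCT GAC GCT ATG TAG CTA — ATG at 47, stop TAG at 50 → 6 nt.
Frame -3: GGG GGG GAT GCA AAG GCC AGA ATC AAG CCG AAA GGG CTG ACG CTA TGT AGC TAA — no ATG→stop ORF.
Longest: frame -1, positions 10–42, 33 nt = 11 codons = 10 aa. → 33 nucleotides.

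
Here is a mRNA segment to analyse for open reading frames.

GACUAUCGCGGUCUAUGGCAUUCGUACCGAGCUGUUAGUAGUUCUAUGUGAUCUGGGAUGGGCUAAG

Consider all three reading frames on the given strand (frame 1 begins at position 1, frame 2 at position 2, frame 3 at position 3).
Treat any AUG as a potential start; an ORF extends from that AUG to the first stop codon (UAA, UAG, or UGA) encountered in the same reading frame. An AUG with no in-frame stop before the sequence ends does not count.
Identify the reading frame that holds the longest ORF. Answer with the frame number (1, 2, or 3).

3

Frame 1: GAC UAU CGC GGU CUA UGG CAU UCG UAC CGA GCU GUU AGU AGU UCU AUG UGA UCU GGG AUG GGC UAA — AUG at 46, stop UGA at 49 → 6 nt; AUG at 58, stop UAA at 64 → 9 nt.
Frame 2: ACU AUC GCG GUC UAU GGC AUU CGU ACC GAG CUG UUA GUA GUU CUA UGU GAU CUG GGA UGG GCU AAG — no AUG→stop ORF.
Frame 3: CUA UCG CGG UCU AUG GCA UUC GUA CCG AGC UGU UAG UAG UUC UAU GUG AUC UGG GAU GGG CUA — AUG at 15, stop UAG at 36 → 24 nt.
Longest ORF is 24 nt in frame 3 (positions 15–38).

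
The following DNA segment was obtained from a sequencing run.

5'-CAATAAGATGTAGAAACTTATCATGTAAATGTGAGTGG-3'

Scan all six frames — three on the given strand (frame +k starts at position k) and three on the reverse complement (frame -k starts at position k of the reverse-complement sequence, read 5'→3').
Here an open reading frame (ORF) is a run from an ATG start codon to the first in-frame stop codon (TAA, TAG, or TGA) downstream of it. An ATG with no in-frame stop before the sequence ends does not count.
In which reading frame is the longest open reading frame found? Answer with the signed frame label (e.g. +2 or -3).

Reverse complement (5'→3'): CCACTCACATTTACATGATAAGTTTCTACATCTTATTG
Frame +1: CAA TAA GAT GTA GAA ACT TAT CAT GTA AAT GTG AGT — no ATG→stop ORF.
Frame +2: AAT AAG ATG TAG AAA CTT ATC ATG TAA ATG TGA GTG — ATG at 8, stop TAG at 11 → 6 nt; ATG at 23, stop TAA at 26 → 6 nt; ATG at 29, stop TGA at 32 → 6 nt.
Frame +3: ATA AGA TGT AGA AAC TTA TCA TGT AAA TGT GAG TGG — no ATG→stop ORF.
Frame -1: CCA CTC ACA TTT ACA TGA TAA GTT TCT ACA TCT TAT — no ATG→stop ORF.
Frame -2: CAC TCA CAT TTA CAT GAT AAG TTT CTA CAT CTT ATT — no ATG→stop ORF.
Frame -3: ACT CAC ATT TAC ATG ATA AGT TTC TAC ATC TTA TTG — no ATG→stop ORF.
Longest ORF is 6 nt in frame +2 (positions 8–13).

+2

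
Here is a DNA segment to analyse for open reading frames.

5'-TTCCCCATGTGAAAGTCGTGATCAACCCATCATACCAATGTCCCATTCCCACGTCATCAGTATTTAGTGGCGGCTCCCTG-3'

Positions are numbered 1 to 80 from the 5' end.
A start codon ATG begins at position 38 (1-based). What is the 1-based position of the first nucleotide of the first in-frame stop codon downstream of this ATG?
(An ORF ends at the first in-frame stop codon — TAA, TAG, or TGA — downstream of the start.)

65

Codons from position 38: ATG (38–40), TCC (41–43), CAT (44–46), TCC (47–49), CAC (50–52), GTC (53–55), ATC (56–58), AGT (59–61), ATT (62–64), TAG (65–67).
TAG is a stop codon; it begins at position 65.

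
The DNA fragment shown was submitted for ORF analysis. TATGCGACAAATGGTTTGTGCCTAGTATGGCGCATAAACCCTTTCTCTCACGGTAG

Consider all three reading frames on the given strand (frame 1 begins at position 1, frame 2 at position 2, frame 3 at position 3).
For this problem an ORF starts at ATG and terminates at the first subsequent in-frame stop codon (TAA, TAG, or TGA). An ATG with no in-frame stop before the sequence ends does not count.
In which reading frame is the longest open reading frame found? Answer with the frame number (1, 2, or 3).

Frame 1: TAT GCG ACA AAT GGT TTG TGC CTA GTA TGG CGC ATA AAC CCT TTC TCT CAC GGT — no ATG→stop ORF.
Frame 2: ATG CGA CAA ATG GTT TGT GCC TAG TAT GGC GCA TAA ACC CTT TCT CTC ACG GTA — ATG at 2, stop TAG at 23 → 24 nt; ATG at 11, stop TAG at 23 → 15 nt.
Frame 3: TGC GAC AAA TGG TTT GTG CCT AGT ATG GCG CAT AAA CCC TTT CTC TCA CGG TAG — ATG at 27, stop TAG at 54 → 30 nt.
Longest ORF is 30 nt in frame 3 (positions 27–56).

3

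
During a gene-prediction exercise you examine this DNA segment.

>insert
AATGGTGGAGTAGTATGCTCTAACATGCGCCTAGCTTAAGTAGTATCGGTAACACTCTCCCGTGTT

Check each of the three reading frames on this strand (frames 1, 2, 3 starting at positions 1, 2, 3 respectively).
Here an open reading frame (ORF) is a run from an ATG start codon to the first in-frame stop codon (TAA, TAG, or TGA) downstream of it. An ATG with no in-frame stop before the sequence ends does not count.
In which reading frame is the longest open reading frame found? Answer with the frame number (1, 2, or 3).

1

Frame 1: AAT GGT GGA GTA GTA TGC TCT AAC ATG CGC CTA GCT TAA GTA GTA TCG GTA ACA CTC TCC CGT GTT — ATG at 25, stop TAA at 37 → 15 nt.
Frame 2: ATG GTG GAG TAG TAT GCT CTA ACA TGC GCC TAG CTT AAG TAG TAT CGG TAA CAC TCT CCC GTG — ATG at 2, stop TAG at 11 → 12 nt.
Frame 3: TGG TGG AGT AGT ATG CTC TAA CAT GCG CCT AGC TTA AGT AGT ATC GGT AAC ACT CTC CCG TGT — ATG at 15, stop TAA at 21 → 9 nt.
Longest ORF is 15 nt in frame 1 (positions 25–39).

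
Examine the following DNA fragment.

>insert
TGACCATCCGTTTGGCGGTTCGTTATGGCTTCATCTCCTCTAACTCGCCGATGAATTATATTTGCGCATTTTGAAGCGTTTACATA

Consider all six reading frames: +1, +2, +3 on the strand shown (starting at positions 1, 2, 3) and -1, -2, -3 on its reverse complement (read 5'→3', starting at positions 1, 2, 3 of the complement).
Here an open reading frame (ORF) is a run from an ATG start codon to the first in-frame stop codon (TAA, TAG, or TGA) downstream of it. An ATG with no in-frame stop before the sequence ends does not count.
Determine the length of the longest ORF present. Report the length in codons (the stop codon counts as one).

Reverse complement (5'→3'): TATGTAAACGCTTCAAAATGCGCAAATATAATTCATCGGCGAGTTAGAGGAGATGAAGCCATAACGAACCGCCAAACGGATGGTCA
Frame +1: TGA CCA TCC GTT TGG CGG TTC GTT ATG GCT TCA TCT CCT CTA ACT CGC CGA TGA ATT ATA TTT GCG CAT TTT GAA GCG TTT ACA — ATG at 25, stop TGA at 52 → 30 nt.
Frame +2: GAC CAT CCG TTT GGC GGT TCG TTA TGG CTT CAT CTC CTC TAA CTC GCC GAT GAA TTA TAT TTG CGC ATT TTG AAG CGT TTA CAT — no ATG→stop ORF.
Frame +3: ACC ATC CGT TTG GCG GTT CGT TAT GGC TTC ATC TCC TCT AAC TCG CCG ATG AAT TAT ATT TGC GCA TTT TGA AGC GTT TAC ATA — ATG at 51, stop TGA at 72 → 24 nt.
Frame -1: TAT GTA AAC GCT TCA AAA TGC GCA AAT ATA ATT CAT CGG CGA GTT AGA GGA GAT GAA GCC ATA ACG AAC CGC CAA ACG GAT GGT — no ATG→stop ORF.
Frame -2: ATG TAA ACG CTT CAA AAT GCG CAA ATA TAA TTC ATC GGC GAG TTA GAG GAG ATG AAG CCA TAA CGA ACC GCC AAA CGG ATG GTC — ATG at 2, stop TAA at 5 → 6 nt; ATG at 53, stop TAA at 62 → 12 nt.
Frame -3: TGT AAA CGC TTC AAA ATG CGC AAA TAT AAT TCA TCG GCG AGT TAG AGG AGA TGA AGC CAT AAC GAA CCG CCA AAC GGA TGG TCA — ATG at 18, stop TAG at 45 → 30 nt.
Longest: frame +1, positions 25–54, 30 nt = 10 codons = 9 aa. → 10 codons.

10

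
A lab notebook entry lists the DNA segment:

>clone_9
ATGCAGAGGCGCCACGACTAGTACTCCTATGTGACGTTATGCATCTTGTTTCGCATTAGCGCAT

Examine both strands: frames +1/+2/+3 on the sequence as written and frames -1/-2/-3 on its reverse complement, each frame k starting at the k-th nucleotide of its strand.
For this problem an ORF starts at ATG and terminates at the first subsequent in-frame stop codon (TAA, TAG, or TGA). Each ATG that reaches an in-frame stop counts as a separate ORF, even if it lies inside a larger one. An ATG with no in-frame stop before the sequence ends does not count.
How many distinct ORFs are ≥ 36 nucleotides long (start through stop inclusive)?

0

Reverse complement (5'→3'): ATGCGCTAATGCGAAACAAGATGCATAACGTCACATAGGAGTACTAGTCGTGGCGCCTCTGCAT
Frame +1: ATG CAG AGG CGC CAC GAC TAG TAC TCC TAT GTG ACG TTA TGC ATC TTG TTT CGC ATT AGC GCA — ATG at 1, stop TAG at 19 → 21 nt.
Frame +2: TGC AGA GGC GCC ACG ACT AGT ACT CCT ATG TGA CGT TAT GCA TCT TGT TTC GCA TTA GCG CAT — ATG at 29, stop TGA at 32 → 6 nt.
Frame +3: GCA GAG GCG CCA CGA CTA GTA CTC CTA TGT GAC GTT ATG CAT CTT GTT TCG CAT TAG CGC — ATG at 39, stop TAG at 57 → 21 nt.
Frame -1: ATG CGC TAA TGC GAA ACA AGA TGC ATA ACG TCA CAT AGG AGT ACT AGT CGT GGC GCC TCT GCA — ATG at 1, stop TAA at 7 → 9 nt.
Frame -2: TGC GCT AAT GCG AAA CAA GAT GCA TAA CGT CAC ATA GGA GTA CTA GTC GTG GCG CCT CTG CAT — no ATG→stop ORF.
Frame -3: GCG CTA ATG CGA AAC AAG ATG CAT AAC GTC ACA TAG GAG TAC TAG TCG TGG CGC CTC TGC — ATG at 9, stop TAG at 36 → 30 nt; ATG at 21, stop TAG at 36 → 18 nt.
No ORF reaches 36 nucleotides. Count = 0.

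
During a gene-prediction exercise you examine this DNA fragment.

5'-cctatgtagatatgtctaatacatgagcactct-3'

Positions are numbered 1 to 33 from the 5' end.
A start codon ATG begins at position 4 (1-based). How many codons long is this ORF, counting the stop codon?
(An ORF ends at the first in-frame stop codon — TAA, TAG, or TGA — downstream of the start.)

2

Codons from position 4: ATG (4–6), TAG (7–9).
TAG is the first in-frame stop; that's 2 codons including the stop.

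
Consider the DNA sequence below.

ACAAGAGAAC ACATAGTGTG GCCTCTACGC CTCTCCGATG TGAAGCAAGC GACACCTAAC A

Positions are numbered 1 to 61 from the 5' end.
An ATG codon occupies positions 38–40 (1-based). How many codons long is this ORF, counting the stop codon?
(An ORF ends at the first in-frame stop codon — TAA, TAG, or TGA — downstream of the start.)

Codons from position 38: ATG (38–40), TGA (41–43).
TGA is the first in-frame stop; that's 2 codons including the stop.

2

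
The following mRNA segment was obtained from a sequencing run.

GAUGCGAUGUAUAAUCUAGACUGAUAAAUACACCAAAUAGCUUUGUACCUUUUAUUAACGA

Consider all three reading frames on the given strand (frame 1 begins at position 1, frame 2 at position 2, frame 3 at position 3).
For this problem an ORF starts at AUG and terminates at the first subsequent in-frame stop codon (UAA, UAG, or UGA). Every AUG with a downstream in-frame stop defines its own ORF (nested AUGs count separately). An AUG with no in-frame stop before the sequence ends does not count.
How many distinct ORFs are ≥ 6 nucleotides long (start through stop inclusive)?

Frame 1: GAU GCG AUG UAU AAU CUA GAC UGA UAA AUA CAC CAA AUA GCU UUG UAC CUU UUA UUA ACG — AUG at 7, stop UGA at 22 → 18 nt.
Frame 2: AUG CGA UGU AUA AUC UAG ACU GAU AAA UAC ACC AAA UAG CUU UGU ACC UUU UAU UAA CGA — AUG at 2, stop UAG at 17 → 18 nt.
Frame 3: UGC GAU GUA UAA UCU AGA CUG AUA AAU ACA CCA AAU AGC UUU GUA CCU UUU AUU AAC — no AUG→stop ORF.
ORFs ≥ 6 nucleotides: frame 1 7–24 (18 nucleotides), frame 2 2–19 (18 nucleotides). Count = 2.

2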